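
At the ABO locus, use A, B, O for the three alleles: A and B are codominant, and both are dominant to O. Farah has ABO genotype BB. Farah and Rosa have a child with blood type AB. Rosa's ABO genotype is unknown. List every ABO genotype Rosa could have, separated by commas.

For each candidate genotype of Rosa, check whether crossing it with BB can produce every observed child phenotype.
  AA → possible child types {AB} ✓
  AB → possible child types {B, AB} ✓
  AO → possible child types {B, AB} ✓
  BB → possible child types {B} ✗
  BO → possible child types {B} ✗
  OO → possible child types {B} ✗

AA, AB, AO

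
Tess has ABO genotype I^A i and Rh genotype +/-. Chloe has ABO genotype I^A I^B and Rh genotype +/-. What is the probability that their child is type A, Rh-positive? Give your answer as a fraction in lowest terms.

ABO cross I^A i × I^A I^B → offspring phenotypes: 1/2 A, 1/4 B, 1/4 AB.
Rh cross +/- × +/- → 3/4 Rh+, 1/4 Rh-.
Independent loci: P(type A, Rh-positive) = 1/2 × 3/4 = 3/8.

3/8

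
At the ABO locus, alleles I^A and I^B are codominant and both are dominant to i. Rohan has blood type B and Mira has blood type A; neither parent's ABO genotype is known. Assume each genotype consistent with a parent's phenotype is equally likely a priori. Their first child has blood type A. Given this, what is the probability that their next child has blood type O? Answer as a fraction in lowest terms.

1/12

Possible genotypes: Rohan ∈ {I^B I^B, I^B i}; Mira ∈ {I^A I^A, I^A i}.
Weight each parental genotype pair by prior × P(type-A child):
  I^B i × I^A I^A: posterior weight 2/3; P(next child type O) = 0.
  I^B i × I^A i: posterior weight 1/3; P(next child type O) = 1/4.
Weighted sum = 1/12.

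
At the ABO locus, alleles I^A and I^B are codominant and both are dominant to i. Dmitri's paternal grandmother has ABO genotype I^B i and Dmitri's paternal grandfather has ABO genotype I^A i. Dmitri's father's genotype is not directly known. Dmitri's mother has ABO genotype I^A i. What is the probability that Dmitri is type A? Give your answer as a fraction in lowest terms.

Dmitri's father's ABO genotype from I^B i × I^A i: 1/4 I^A I^B, 1/4 I^A i, 1/4 I^B i, 1/4 i i.
Crossing each possibility with the mother I^A i and summing P(type A): 1/4·1/2 + 1/4·3/4 + 1/4·1/4 + 1/4·1/2 = 1/2.

1/2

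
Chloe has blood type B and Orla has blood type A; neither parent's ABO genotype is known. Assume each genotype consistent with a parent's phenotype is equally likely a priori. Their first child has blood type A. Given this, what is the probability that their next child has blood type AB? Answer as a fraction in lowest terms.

Possible genotypes: Chloe ∈ {BB, BO}; Orla ∈ {AA, AO}.
Weight each parental genotype pair by prior × P(type-A child):
  BO × AA: posterior weight 2/3; P(next child type AB) = 1/2.
  BO × AO: posterior weight 1/3; P(next child type AB) = 1/4.
Weighted sum = 5/12.

5/12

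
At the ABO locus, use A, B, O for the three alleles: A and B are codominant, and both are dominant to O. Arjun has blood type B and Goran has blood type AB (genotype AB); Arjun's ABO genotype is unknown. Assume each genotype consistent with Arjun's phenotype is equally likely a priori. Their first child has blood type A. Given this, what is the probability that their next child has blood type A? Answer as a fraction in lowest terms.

Possible genotypes: Arjun ∈ {BB, BO}; Goran ∈ {AB}.
Weight each parental genotype pair by prior × P(type-A child):
  BO × AB: posterior weight 1; P(next child type A) = 1/4.
Weighted sum = 1/4.

1/4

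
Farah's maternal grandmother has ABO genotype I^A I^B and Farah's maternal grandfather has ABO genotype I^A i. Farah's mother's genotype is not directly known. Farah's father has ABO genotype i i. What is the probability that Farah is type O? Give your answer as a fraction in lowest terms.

Farah's mother's ABO genotype from I^A I^B × I^A i: 1/4 I^A I^A, 1/4 I^A I^B, 1/4 I^A i, 1/4 I^B i.
Crossing each possibility with the father i i and summing P(type O): 1/4·0 + 1/4·0 + 1/4·1/2 + 1/4·1/2 = 1/4.

1/4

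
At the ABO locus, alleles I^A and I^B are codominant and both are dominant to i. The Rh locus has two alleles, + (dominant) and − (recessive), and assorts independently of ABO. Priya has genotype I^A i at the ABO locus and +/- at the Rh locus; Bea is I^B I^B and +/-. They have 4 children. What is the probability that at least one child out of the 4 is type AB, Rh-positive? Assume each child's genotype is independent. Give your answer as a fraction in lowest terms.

ABO cross I^A i × I^B I^B → 1/2 B, 1/2 AB.
Rh cross +/- × +/- → 3/4 Rh+, 1/4 Rh-; so P(type AB, Rh-positive) = 1/2 × 3/4 = 3/8 per child.
P(none) = (5/8)^4 = 625/4096; P(at least one) = 1 − 625/4096 = 3471/4096.

3471/4096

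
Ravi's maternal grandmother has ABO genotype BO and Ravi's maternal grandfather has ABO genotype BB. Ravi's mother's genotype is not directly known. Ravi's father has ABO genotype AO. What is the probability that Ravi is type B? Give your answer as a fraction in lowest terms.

3/8

Ravi's mother's ABO genotype from BO × BB: 1/2 BB, 1/2 BO.
Crossing each possibility with the father AO and summing P(type B): 1/2·1/2 + 1/2·1/4 = 3/8.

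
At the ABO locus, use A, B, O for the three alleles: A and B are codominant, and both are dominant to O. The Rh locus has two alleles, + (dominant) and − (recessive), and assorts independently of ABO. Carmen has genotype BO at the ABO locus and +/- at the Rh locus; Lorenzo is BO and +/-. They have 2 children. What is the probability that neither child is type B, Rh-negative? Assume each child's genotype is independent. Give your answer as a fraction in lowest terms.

169/256

ABO cross BO × BO → 1/4 O, 3/4 B.
Rh cross +/- × +/- → 3/4 Rh+, 1/4 Rh-; so P(type B, Rh-negative) = 3/4 × 1/4 = 3/16 per child.
P(not type B, Rh-negative) = 13/16 for one child; (13/16)^2 = 169/256.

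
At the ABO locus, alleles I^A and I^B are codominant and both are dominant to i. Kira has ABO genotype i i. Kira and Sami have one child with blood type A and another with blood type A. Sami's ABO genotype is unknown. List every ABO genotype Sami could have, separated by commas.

I^A I^A, I^A I^B, I^A i

For each candidate genotype of Sami, check whether crossing it with i i can produce every observed child phenotype.
  I^A I^A → possible child types {A} ✓
  I^A I^B → possible child types {A, B} ✓
  I^A i → possible child types {O, A} ✓
  I^B I^B → possible child types {B} ✗
  I^B i → possible child types {O, B} ✗
  i i → possible child types {O} ✗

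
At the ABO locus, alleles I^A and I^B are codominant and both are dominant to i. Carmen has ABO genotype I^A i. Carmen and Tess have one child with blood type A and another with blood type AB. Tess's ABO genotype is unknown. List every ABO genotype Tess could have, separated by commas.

For each candidate genotype of Tess, check whether crossing it with I^A i can produce every observed child phenotype.
  I^A I^A → possible child types {A} ✗
  I^A I^B → possible child types {A, B, AB} ✓
  I^A i → possible child types {O, A} ✗
  I^B I^B → possible child types {B, AB} ✗
  I^B i → possible child types {O, A, B, AB} ✓
  i i → possible child types {O, A} ✗

I^A I^B, I^B i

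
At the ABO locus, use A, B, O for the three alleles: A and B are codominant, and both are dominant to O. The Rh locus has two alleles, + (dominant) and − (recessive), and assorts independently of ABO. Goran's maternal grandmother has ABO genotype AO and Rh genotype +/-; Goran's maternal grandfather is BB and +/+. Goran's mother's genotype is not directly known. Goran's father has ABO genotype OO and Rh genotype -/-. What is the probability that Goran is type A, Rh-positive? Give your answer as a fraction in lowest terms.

3/16

Goran's mother's ABO genotype from AO × BB: 1/2 AB, 1/2 BO.
Crossing each possibility with the father OO and summing P(type A): 1/2·1/2 + 1/2·0 = 1/4.
Similarly for Rh via the mother's Rh distribution: P(Rh+) = 3/4.
Independent loci: 1/4 × 3/4 = 3/16.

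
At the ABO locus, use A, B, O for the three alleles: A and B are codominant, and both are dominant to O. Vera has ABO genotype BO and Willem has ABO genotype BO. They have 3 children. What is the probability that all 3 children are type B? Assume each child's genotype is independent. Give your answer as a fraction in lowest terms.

ABO cross BO × BO → 1/4 O, 3/4 B.
So P(type B) = 3/4 per child.
All 3 independent: (3/4)^3 = 27/64.

27/64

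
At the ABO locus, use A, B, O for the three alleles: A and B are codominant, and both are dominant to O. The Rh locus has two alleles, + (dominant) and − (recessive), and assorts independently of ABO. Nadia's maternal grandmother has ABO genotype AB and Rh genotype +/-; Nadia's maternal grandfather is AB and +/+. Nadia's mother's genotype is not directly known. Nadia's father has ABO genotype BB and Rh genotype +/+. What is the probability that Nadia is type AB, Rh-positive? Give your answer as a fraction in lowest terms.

1/2

Nadia's mother's ABO genotype from AB × AB: 1/4 AA, 1/2 AB, 1/4 BB.
Crossing each possibility with the father BB and summing P(type AB): 1/4·1 + 1/2·1/2 + 1/4·0 = 1/2.
Similarly for Rh via the mother's Rh distribution: P(Rh+) = 1.
Independent loci: 1/2 × 1 = 1/2.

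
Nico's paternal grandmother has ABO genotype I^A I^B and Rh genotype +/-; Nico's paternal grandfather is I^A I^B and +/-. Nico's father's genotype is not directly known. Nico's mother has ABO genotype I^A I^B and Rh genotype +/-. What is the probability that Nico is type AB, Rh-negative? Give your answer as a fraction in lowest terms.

Nico's father's ABO genotype from I^A I^B × I^A I^B: 1/4 I^A I^A, 1/2 I^A I^B, 1/4 I^B I^B.
Crossing each possibility with the mother I^A I^B and summing P(type AB): 1/4·1/2 + 1/2·1/2 + 1/4·1/2 = 1/2.
Similarly for Rh via the father's Rh distribution: P(Rh-) = 1/4.
Independent loci: 1/2 × 1/4 = 1/8.

1/8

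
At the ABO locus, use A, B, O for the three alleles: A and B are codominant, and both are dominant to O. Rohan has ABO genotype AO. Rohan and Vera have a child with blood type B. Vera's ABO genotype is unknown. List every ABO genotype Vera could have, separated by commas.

For each candidate genotype of Vera, check whether crossing it with AO can produce every observed child phenotype.
  AA → possible child types {A} ✗
  AB → possible child types {A, B, AB} ✓
  AO → possible child types {O, A} ✗
  BB → possible child types {B, AB} ✓
  BO → possible child types {O, A, B, AB} ✓
  OO → possible child types {O, A} ✗

AB, BB, BO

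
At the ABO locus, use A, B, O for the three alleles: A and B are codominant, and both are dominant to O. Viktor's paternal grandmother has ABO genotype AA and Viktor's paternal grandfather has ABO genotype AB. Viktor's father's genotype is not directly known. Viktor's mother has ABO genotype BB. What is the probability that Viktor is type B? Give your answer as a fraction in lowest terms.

1/4

Viktor's father's ABO genotype from AA × AB: 1/2 AA, 1/2 AB.
Crossing each possibility with the mother BB and summing P(type B): 1/2·0 + 1/2·1/2 = 1/4.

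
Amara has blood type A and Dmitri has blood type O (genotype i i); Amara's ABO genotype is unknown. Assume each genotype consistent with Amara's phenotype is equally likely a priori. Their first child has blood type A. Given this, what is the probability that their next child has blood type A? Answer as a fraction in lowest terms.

5/6

Possible genotypes: Amara ∈ {I^A I^A, I^A i}; Dmitri ∈ {i i}.
Weight each parental genotype pair by prior × P(type-A child):
  I^A I^A × i i: posterior weight 2/3; P(next child type A) = 1.
  I^A i × i i: posterior weight 1/3; P(next child type A) = 1/2.
Weighted sum = 5/6.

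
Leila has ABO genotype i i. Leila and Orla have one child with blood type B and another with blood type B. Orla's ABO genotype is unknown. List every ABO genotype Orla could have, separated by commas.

I^A I^B, I^B I^B, I^B i

For each candidate genotype of Orla, check whether crossing it with i i can produce every observed child phenotype.
  I^A I^A → possible child types {A} ✗
  I^A I^B → possible child types {A, B} ✓
  I^A i → possible child types {O, A} ✗
  I^B I^B → possible child types {B} ✓
  I^B i → possible child types {O, B} ✓
  i i → possible child types {O} ✗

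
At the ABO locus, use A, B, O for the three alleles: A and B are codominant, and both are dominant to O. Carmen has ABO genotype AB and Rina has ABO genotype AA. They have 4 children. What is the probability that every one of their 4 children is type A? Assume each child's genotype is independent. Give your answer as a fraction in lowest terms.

1/16

ABO cross AB × AA → 1/2 A, 1/2 AB.
So P(type A) = 1/2 per child.
All 4 independent: (1/2)^4 = 1/16.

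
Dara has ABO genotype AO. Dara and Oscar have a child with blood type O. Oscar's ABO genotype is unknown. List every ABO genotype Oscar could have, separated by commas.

AO, BO, OO

For each candidate genotype of Oscar, check whether crossing it with AO can produce every observed child phenotype.
  AA → possible child types {A} ✗
  AB → possible child types {A, B, AB} ✗
  AO → possible child types {O, A} ✓
  BB → possible child types {B, AB} ✗
  BO → possible child types {O, A, B, AB} ✓
  OO → possible child types {O, A} ✓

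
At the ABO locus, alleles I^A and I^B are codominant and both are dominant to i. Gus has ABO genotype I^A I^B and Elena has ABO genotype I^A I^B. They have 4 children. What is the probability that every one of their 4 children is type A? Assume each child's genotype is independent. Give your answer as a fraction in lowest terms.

ABO cross I^A I^B × I^A I^B → 1/4 A, 1/4 B, 1/2 AB.
So P(type A) = 1/4 per child.
All 4 independent: (1/4)^4 = 1/256.

1/256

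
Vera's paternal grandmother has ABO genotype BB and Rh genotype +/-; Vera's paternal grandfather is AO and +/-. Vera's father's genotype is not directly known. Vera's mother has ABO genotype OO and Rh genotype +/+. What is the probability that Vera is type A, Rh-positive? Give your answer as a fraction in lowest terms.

Vera's father's ABO genotype from BB × AO: 1/2 AB, 1/2 BO.
Crossing each possibility with the mother OO and summing P(type A): 1/2·1/2 + 1/2·0 = 1/4.
Similarly for Rh via the father's Rh distribution: P(Rh+) = 1.
Independent loci: 1/4 × 1 = 1/4.

1/4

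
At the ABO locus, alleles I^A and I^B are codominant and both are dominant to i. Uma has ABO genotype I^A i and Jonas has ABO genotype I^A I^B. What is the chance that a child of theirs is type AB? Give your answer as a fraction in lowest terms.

1/4

ABO cross I^A i × I^A I^B → offspring phenotypes: 1/2 A, 1/4 B, 1/4 AB.
So P(type AB) = 1/4.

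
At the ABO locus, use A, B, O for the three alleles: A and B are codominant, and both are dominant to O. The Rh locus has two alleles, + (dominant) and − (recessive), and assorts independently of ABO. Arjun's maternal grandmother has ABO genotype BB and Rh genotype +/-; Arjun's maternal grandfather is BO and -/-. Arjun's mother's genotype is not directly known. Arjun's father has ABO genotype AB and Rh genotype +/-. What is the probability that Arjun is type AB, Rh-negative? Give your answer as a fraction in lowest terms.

9/64

Arjun's mother's ABO genotype from BB × BO: 1/2 BB, 1/2 BO.
Crossing each possibility with the father AB and summing P(type AB): 1/2·1/2 + 1/2·1/4 = 3/8.
Similarly for Rh via the mother's Rh distribution: P(Rh-) = 3/8.
Independent loci: 3/8 × 3/8 = 9/64.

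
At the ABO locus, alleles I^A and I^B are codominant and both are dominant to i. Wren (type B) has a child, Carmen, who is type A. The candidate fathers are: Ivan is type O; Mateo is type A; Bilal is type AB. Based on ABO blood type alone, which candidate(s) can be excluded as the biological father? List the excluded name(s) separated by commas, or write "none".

A candidate is excluded only if no genotype consistent with his phenotype could produce a type A child with a type B mother.
Ivan (type O): no genotype consistent with that phenotype can produce a type-A child with a type-B mother.

Ivan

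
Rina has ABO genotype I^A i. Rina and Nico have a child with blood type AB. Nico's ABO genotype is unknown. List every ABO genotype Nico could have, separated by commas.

For each candidate genotype of Nico, check whether crossing it with I^A i can produce every observed child phenotype.
  I^A I^A → possible child types {A} ✗
  I^A I^B → possible child types {A, B, AB} ✓
  I^A i → possible child types {O, A} ✗
  I^B I^B → possible child types {B, AB} ✓
  I^B i → possible child types {O, A, B, AB} ✓
  i i → possible child types {O, A} ✗

I^A I^B, I^B I^B, I^B i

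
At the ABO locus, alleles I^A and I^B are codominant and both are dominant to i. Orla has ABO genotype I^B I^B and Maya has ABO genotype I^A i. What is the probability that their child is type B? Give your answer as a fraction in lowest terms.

1/2

ABO cross I^B I^B × I^A i → offspring phenotypes: 1/2 B, 1/2 AB.
So P(type B) = 1/2.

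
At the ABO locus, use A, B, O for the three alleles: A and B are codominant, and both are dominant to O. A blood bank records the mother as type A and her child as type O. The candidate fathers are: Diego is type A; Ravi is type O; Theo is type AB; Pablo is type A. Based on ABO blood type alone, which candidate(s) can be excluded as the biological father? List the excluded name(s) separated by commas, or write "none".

A candidate is excluded only if no genotype consistent with his phenotype could produce a type O child with a type A mother.
Theo (type AB): no genotype consistent with that phenotype can produce a type-O child with a type-A mother.

Theo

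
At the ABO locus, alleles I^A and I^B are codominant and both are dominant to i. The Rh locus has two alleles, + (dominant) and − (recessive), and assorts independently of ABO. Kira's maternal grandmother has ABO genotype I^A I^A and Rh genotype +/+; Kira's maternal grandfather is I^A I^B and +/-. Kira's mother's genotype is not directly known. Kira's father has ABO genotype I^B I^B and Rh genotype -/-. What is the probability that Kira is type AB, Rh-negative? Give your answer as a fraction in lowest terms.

3/16

Kira's mother's ABO genotype from I^A I^A × I^A I^B: 1/2 I^A I^A, 1/2 I^A I^B.
Crossing each possibility with the father I^B I^B and summing P(type AB): 1/2·1 + 1/2·1/2 = 3/4.
Similarly for Rh via the mother's Rh distribution: P(Rh-) = 1/4.
Independent loci: 3/4 × 1/4 = 3/16.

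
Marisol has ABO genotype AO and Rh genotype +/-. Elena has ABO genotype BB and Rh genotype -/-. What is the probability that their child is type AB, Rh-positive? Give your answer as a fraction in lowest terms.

ABO cross AO × BB → offspring phenotypes: 1/2 B, 1/2 AB.
Rh cross +/- × -/- → 1/2 Rh+, 1/2 Rh-.
Independent loci: P(type AB, Rh-positive) = 1/2 × 1/2 = 1/4.

1/4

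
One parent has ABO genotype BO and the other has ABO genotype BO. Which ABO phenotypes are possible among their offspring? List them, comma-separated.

O, B

Gametes from BO × BO give offspring ABO genotypes BB, BO, OO, i.e. phenotypes O, B.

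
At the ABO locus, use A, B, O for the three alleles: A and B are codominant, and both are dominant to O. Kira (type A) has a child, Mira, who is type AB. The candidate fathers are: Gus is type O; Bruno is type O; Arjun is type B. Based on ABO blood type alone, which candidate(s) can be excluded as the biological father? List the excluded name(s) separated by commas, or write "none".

Gus, Bruno

A candidate is excluded only if no genotype consistent with his phenotype could produce a type AB child with a type A mother.
Gus (type O): no genotype consistent with that phenotype can produce a type-AB child with a type-A mother.
Bruno (type O): no genotype consistent with that phenotype can produce a type-AB child with a type-A mother.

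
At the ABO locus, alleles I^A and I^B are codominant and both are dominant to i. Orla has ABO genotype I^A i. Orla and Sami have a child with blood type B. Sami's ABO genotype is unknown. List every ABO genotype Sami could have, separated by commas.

I^A I^B, I^B I^B, I^B i

For each candidate genotype of Sami, check whether crossing it with I^A i can produce every observed child phenotype.
  I^A I^A → possible child types {A} ✗
  I^A I^B → possible child types {A, B, AB} ✓
  I^A i → possible child types {O, A} ✗
  I^B I^B → possible child types {B, AB} ✓
  I^B i → possible child types {O, A, B, AB} ✓
  i i → possible child types {O, A} ✗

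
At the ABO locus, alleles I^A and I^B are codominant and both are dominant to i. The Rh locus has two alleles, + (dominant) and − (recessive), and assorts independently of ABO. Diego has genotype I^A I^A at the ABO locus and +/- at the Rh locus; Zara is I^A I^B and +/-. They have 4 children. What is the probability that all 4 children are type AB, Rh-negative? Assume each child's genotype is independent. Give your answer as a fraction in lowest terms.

1/4096

ABO cross I^A I^A × I^A I^B → 1/2 A, 1/2 AB.
Rh cross +/- × +/- → 3/4 Rh+, 1/4 Rh-; so P(type AB, Rh-negative) = 1/2 × 1/4 = 1/8 per child.
All 4 independent: (1/8)^4 = 1/4096.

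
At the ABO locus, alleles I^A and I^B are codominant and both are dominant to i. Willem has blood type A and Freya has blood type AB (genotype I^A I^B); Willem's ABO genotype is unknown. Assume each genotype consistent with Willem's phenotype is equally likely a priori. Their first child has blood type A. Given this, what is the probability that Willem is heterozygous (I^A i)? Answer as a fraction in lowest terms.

Possible genotypes: Willem ∈ {I^A I^A, I^A i}; Freya ∈ {I^A I^B}.
Weight each parental genotype pair by prior × P(type-A child):
  I^A I^A × I^A I^B: posterior weight 1/2.
  I^A i × I^A I^B: posterior weight 1/2.
Sum the posterior weight over pairs where Willem is I^A i: 1/2.

1/2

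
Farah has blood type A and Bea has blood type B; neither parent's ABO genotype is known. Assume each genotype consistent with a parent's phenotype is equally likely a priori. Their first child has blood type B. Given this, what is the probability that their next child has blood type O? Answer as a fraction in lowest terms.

Possible genotypes: Farah ∈ {I^A I^A, I^A i}; Bea ∈ {I^B I^B, I^B i}.
Weight each parental genotype pair by prior × P(type-B child):
  I^A i × I^B I^B: posterior weight 2/3; P(next child type O) = 0.
  I^A i × I^B i: posterior weight 1/3; P(next child type O) = 1/4.
Weighted sum = 1/12.

1/12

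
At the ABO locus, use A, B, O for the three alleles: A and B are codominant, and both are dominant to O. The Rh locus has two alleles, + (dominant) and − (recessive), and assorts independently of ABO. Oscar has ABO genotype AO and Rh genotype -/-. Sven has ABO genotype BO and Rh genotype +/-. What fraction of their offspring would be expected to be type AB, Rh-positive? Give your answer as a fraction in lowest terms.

ABO cross AO × BO → offspring phenotypes: 1/4 O, 1/4 A, 1/4 B, 1/4 AB.
Rh cross -/- × +/- → 1/2 Rh+, 1/2 Rh-.
Independent loci: P(type AB, Rh-positive) = 1/4 × 1/2 = 1/8.

1/8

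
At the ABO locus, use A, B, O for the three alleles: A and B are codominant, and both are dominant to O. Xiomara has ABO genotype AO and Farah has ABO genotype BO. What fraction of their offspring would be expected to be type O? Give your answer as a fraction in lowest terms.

ABO cross AO × BO → offspring phenotypes: 1/4 O, 1/4 A, 1/4 B, 1/4 AB.
So P(type O) = 1/4.

1/4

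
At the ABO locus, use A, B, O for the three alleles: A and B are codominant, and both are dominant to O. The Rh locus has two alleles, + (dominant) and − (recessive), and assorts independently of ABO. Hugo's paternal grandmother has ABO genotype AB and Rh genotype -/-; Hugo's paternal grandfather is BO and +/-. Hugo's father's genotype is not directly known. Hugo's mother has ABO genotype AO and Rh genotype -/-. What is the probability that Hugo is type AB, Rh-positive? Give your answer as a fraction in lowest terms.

Hugo's father's ABO genotype from AB × BO: 1/4 AB, 1/4 AO, 1/4 BB, 1/4 BO.
Crossing each possibility with the mother AO and summing P(type AB): 1/4·1/4 + 1/4·0 + 1/4·1/2 + 1/4·1/4 = 1/4.
Similarly for Rh via the father's Rh distribution: P(Rh+) = 1/4.
Independent loci: 1/4 × 1/4 = 1/16.

1/16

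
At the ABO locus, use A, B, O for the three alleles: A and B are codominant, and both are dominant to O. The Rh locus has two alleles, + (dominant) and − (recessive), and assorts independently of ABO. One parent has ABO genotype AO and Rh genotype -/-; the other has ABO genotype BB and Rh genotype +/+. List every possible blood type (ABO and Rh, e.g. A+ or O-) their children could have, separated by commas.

B+, AB+

Gametes from AO × BB give offspring ABO genotypes AB, BO, i.e. phenotypes B, AB.
Rh cross -/- × +/+ → phenotypes Rh+.
Combining independently: B+, AB+.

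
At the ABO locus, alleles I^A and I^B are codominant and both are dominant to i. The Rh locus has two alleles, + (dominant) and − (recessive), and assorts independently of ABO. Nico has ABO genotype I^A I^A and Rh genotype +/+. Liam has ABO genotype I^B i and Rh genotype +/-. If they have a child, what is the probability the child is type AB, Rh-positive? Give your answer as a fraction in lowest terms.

1/2

ABO cross I^A I^A × I^B i → offspring phenotypes: 1/2 A, 1/2 AB.
Rh cross +/+ × +/- → 1 Rh+.
Independent loci: P(type AB, Rh-positive) = 1/2 × 1 = 1/2.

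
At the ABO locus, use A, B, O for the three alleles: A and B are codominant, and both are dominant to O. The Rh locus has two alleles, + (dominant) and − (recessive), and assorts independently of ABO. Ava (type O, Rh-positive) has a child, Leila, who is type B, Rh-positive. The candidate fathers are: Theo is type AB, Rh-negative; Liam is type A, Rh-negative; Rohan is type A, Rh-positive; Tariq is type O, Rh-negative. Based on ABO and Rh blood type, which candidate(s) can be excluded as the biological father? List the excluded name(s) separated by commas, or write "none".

A candidate is excluded only if no genotype consistent with his phenotype could produce a type B, Rh-positive child with a type O, Rh-positive mother.
Liam (type A, Rh-): no genotype consistent with that phenotype can produce a type-B Rh+ child with a type-O mother.
Rohan (type A, Rh+): no genotype consistent with that phenotype can produce a type-B Rh+ child with a type-O mother.
Tariq (type O, Rh-): no genotype consistent with that phenotype can produce a type-B Rh+ child with a type-O mother.

Liam, Rohan, Tariq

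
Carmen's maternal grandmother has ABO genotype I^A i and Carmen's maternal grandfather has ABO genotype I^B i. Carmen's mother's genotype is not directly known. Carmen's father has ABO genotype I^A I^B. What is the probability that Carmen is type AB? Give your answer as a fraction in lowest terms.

Carmen's mother's ABO genotype from I^A i × I^B i: 1/4 I^A I^B, 1/4 I^A i, 1/4 I^B i, 1/4 i i.
Crossing each possibility with the father I^A I^B and summing P(type AB): 1/4·1/2 + 1/4·1/4 + 1/4·1/4 + 1/4·0 = 1/4.

1/4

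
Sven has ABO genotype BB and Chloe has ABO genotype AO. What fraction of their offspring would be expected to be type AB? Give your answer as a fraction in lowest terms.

ABO cross BB × AO → offspring phenotypes: 1/2 B, 1/2 AB.
So P(type AB) = 1/2.

1/2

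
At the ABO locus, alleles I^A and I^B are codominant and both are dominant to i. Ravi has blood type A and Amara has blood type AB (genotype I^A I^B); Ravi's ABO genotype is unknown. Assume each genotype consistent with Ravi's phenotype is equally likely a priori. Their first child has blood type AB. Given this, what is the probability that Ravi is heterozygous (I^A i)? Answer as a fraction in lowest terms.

1/3

Possible genotypes: Ravi ∈ {I^A I^A, I^A i}; Amara ∈ {I^A I^B}.
Weight each parental genotype pair by prior × P(type-AB child):
  I^A I^A × I^A I^B: posterior weight 2/3.
  I^A i × I^A I^B: posterior weight 1/3.
Sum the posterior weight over pairs where Ravi is I^A i: 1/3.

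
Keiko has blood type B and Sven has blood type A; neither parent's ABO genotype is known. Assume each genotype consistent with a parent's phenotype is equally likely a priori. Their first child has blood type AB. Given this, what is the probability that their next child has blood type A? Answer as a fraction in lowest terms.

5/36

Possible genotypes: Keiko ∈ {I^B I^B, I^B i}; Sven ∈ {I^A I^A, I^A i}.
Weight each parental genotype pair by prior × P(type-AB child):
  I^B I^B × I^A I^A: posterior weight 4/9; P(next child type A) = 0.
  I^B I^B × I^A i: posterior weight 2/9; P(next child type A) = 0.
  I^B i × I^A I^A: posterior weight 2/9; P(next child type A) = 1/2.
  I^B i × I^A i: posterior weight 1/9; P(next child type A) = 1/4.
Weighted sum = 5/36.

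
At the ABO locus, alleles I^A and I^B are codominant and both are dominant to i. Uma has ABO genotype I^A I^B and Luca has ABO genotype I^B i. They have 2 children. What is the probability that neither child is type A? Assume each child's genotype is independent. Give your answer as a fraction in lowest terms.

9/16

ABO cross I^A I^B × I^B i → 1/4 A, 1/2 B, 1/4 AB.
So P(type A) = 1/4 per child.
P(not type A) = 3/4 for one child; (3/4)^2 = 9/16.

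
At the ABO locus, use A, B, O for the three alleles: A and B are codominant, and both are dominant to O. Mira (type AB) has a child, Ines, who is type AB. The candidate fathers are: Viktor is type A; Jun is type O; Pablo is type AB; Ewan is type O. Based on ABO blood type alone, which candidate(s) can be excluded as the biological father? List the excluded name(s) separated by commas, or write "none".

A candidate is excluded only if no genotype consistent with his phenotype could produce a type AB child with a type AB mother.
Jun (type O): no genotype consistent with that phenotype can produce a type-AB child with a type-AB mother.
Ewan (type O): no genotype consistent with that phenotype can produce a type-AB child with a type-AB mother.

Jun, Ewan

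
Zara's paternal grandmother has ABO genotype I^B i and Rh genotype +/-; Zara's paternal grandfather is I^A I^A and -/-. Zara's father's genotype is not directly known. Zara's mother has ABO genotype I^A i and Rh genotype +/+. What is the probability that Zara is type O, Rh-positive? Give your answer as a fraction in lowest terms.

Zara's father's ABO genotype from I^B i × I^A I^A: 1/2 I^A I^B, 1/2 I^A i.
Crossing each possibility with the mother I^A i and summing P(type O): 1/2·0 + 1/2·1/4 = 1/8.
Similarly for Rh via the father's Rh distribution: P(Rh+) = 1.
Independent loci: 1/8 × 1 = 1/8.

1/8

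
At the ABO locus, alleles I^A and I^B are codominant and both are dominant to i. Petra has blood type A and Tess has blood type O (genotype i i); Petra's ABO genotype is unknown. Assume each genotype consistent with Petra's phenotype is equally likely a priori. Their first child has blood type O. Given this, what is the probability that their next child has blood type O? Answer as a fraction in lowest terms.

Possible genotypes: Petra ∈ {I^A I^A, I^A i}; Tess ∈ {i i}.
Weight each parental genotype pair by prior × P(type-O child):
  I^A i × i i: posterior weight 1; P(next child type O) = 1/2.
Weighted sum = 1/2.

1/2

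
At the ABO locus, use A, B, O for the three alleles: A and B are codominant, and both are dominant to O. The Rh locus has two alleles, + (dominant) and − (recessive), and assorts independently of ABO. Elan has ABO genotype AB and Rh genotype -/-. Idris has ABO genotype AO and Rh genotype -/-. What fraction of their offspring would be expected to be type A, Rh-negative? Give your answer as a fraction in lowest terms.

1/2

ABO cross AB × AO → offspring phenotypes: 1/2 A, 1/4 B, 1/4 AB.
Rh cross -/- × -/- → 1 Rh-.
Independent loci: P(type A, Rh-negative) = 1/2 × 1 = 1/2.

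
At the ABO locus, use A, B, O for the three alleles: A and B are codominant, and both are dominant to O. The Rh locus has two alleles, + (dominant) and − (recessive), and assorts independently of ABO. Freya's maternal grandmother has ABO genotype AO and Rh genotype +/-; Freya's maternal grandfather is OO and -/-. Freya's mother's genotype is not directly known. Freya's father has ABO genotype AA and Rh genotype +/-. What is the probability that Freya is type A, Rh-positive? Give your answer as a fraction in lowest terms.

Freya's mother's ABO genotype from AO × OO: 1/2 AO, 1/2 OO.
Crossing each possibility with the father AA and summing P(type A): 1/2·1 + 1/2·1 = 1.
Similarly for Rh via the mother's Rh distribution: P(Rh+) = 5/8.
Independent loci: 1 × 5/8 = 5/8.

5/8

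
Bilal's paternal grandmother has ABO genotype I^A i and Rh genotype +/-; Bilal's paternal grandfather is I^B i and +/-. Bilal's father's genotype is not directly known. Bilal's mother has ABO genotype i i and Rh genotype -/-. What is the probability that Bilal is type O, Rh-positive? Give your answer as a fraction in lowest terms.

Bilal's father's ABO genotype from I^A i × I^B i: 1/4 I^A I^B, 1/4 I^A i, 1/4 I^B i, 1/4 i i.
Crossing each possibility with the mother i i and summing P(type O): 1/4·0 + 1/4·1/2 + 1/4·1/2 + 1/4·1 = 1/2.
Similarly for Rh via the father's Rh distribution: P(Rh+) = 1/2.
Independent loci: 1/2 × 1/2 = 1/4.

1/4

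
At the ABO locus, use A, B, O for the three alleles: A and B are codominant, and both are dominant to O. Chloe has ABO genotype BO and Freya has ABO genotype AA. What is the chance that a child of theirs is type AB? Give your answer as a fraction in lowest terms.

1/2

ABO cross BO × AA → offspring phenotypes: 1/2 A, 1/2 AB.
So P(type AB) = 1/2.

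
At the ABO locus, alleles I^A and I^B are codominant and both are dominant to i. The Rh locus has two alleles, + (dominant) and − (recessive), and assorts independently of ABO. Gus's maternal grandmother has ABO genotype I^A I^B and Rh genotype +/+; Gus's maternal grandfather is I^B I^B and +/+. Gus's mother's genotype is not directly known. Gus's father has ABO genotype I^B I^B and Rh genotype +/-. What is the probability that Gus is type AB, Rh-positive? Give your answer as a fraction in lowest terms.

1/4

Gus's mother's ABO genotype from I^A I^B × I^B I^B: 1/2 I^A I^B, 1/2 I^B I^B.
Crossing each possibility with the father I^B I^B and summing P(type AB): 1/2·1/2 + 1/2·0 = 1/4.
Similarly for Rh via the mother's Rh distribution: P(Rh+) = 1.
Independent loci: 1/4 × 1 = 1/4.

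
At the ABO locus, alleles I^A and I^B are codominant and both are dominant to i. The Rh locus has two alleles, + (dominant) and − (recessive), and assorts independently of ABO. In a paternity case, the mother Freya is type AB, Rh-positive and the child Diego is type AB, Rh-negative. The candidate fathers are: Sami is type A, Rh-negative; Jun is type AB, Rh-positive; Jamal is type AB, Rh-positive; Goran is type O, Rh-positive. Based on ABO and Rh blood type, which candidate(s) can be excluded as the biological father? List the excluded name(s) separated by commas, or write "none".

Goran

A candidate is excluded only if no genotype consistent with his phenotype could produce a type AB, Rh-negative child with a type AB, Rh-positive mother.
Goran (type O, Rh+): no genotype consistent with that phenotype can produce a type-AB Rh- child with a type-AB mother.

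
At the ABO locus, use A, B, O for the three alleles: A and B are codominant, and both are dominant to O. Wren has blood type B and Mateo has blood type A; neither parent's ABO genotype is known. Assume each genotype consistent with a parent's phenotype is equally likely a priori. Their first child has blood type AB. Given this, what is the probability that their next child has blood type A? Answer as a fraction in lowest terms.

Possible genotypes: Wren ∈ {BB, BO}; Mateo ∈ {AA, AO}.
Weight each parental genotype pair by prior × P(type-AB child):
  BB × AA: posterior weight 4/9; P(next child type A) = 0.
  BB × AO: posterior weight 2/9; P(next child type A) = 0.
  BO × AA: posterior weight 2/9; P(next child type A) = 1/2.
  BO × AO: posterior weight 1/9; P(next child type A) = 1/4.
Weighted sum = 5/36.

5/36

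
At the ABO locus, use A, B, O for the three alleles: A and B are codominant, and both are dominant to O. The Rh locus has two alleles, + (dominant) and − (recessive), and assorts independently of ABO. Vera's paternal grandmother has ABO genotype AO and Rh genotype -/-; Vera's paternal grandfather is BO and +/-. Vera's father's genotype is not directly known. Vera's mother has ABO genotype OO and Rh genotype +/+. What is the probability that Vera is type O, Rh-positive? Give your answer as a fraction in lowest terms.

1/2

Vera's father's ABO genotype from AO × BO: 1/4 AB, 1/4 AO, 1/4 BO, 1/4 OO.
Crossing each possibility with the mother OO and summing P(type O): 1/4·0 + 1/4·1/2 + 1/4·1/2 + 1/4·1 = 1/2.
Similarly for Rh via the father's Rh distribution: P(Rh+) = 1.
Independent loci: 1/2 × 1 = 1/2.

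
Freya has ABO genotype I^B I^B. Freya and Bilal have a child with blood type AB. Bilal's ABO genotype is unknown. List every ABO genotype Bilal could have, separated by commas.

I^A I^A, I^A I^B, I^A i

For each candidate genotype of Bilal, check whether crossing it with I^B I^B can produce every observed child phenotype.
  I^A I^A → possible child types {AB} ✓
  I^A I^B → possible child types {B, AB} ✓
  I^A i → possible child types {B, AB} ✓
  I^B I^B → possible child types {B} ✗
  I^B i → possible child types {B} ✗
  i i → possible child types {B} ✗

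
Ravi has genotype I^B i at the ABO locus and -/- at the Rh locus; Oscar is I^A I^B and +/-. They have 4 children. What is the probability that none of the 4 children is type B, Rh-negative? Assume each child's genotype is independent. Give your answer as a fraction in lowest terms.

81/256

ABO cross I^B i × I^A I^B → 1/4 A, 1/2 B, 1/4 AB.
Rh cross -/- × +/- → 1/2 Rh+, 1/2 Rh-; so P(type B, Rh-negative) = 1/2 × 1/2 = 1/4 per child.
P(not type B, Rh-negative) = 3/4 for one child; (3/4)^4 = 81/256.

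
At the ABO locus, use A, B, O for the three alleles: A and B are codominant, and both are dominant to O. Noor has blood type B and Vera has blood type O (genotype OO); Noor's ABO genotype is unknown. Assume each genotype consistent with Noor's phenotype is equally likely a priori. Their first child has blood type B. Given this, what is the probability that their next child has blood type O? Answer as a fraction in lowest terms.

1/6

Possible genotypes: Noor ∈ {BB, BO}; Vera ∈ {OO}.
Weight each parental genotype pair by prior × P(type-B child):
  BB × OO: posterior weight 2/3; P(next child type O) = 0.
  BO × OO: posterior weight 1/3; P(next child type O) = 1/2.
Weighted sum = 1/6.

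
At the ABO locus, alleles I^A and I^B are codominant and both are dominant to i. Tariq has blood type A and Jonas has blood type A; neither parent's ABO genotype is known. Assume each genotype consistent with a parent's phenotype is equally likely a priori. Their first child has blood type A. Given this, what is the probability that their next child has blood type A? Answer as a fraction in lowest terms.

19/20

Possible genotypes: Tariq ∈ {I^A I^A, I^A i}; Jonas ∈ {I^A I^A, I^A i}.
Weight each parental genotype pair by prior × P(type-A child):
  I^A I^A × I^A I^A: posterior weight 4/15; P(next child type A) = 1.
  I^A I^A × I^A i: posterior weight 4/15; P(next child type A) = 1.
  I^A i × I^A I^A: posterior weight 4/15; P(next child type A) = 1.
  I^A i × I^A i: posterior weight 1/5; P(next child type A) = 3/4.
Weighted sum = 19/20.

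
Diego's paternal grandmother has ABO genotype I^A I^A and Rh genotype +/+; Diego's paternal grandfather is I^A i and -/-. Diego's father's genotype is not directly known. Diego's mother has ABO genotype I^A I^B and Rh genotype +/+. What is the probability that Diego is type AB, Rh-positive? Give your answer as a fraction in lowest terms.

3/8

Diego's father's ABO genotype from I^A I^A × I^A i: 1/2 I^A I^A, 1/2 I^A i.
Crossing each possibility with the mother I^A I^B and summing P(type AB): 1/2·1/2 + 1/2·1/4 = 3/8.
Similarly for Rh via the father's Rh distribution: P(Rh+) = 1.
Independent loci: 3/8 × 1 = 3/8.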